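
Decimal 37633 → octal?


Divide by 8 repeatedly:
37633 ÷ 8 = 4704 remainder 1
4704 ÷ 8 = 588 remainder 0
588 ÷ 8 = 73 remainder 4
73 ÷ 8 = 9 remainder 1
9 ÷ 8 = 1 remainder 1
1 ÷ 8 = 0 remainder 1
Reading remainders bottom-up:
= 0o111401


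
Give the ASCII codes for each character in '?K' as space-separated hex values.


String: '?K'  (2 characters)
Per-character ASCII lookup:
  '?': special character: '?' = 63 → 0x3F
  'K': uppercase starts at 65: 'K' = 65 + 10 = 75 → 0x4B
= 0x3F 0x4B


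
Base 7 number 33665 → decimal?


Positional values (base 7):
  5 × 7^0 = 5 × 1 = 5
  6 × 7^1 = 6 × 7 = 42
  6 × 7^2 = 6 × 49 = 294
  3 × 7^3 = 3 × 343 = 1029
  3 × 7^4 = 3 × 2401 = 7203
Sum = 5 + 42 + 294 + 1029 + 7203
= 8573


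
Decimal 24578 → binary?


Divide by 2 repeatedly:
24578 ÷ 2 = 12289 remainder 0
12289 ÷ 2 = 6144 remainder 1
6144 ÷ 2 = 3072 remainder 0
3072 ÷ 2 = 1536 remainder 0
1536 ÷ 2 = 768 remainder 0
768 ÷ 2 = 384 remainder 0
384 ÷ 2 = 192 remainder 0
192 ÷ 2 = 96 remainder 0
96 ÷ 2 = 48 remainder 0
48 ÷ 2 = 24 remainder 0
24 ÷ 2 = 12 remainder 0
12 ÷ 2 = 6 remainder 0
6 ÷ 2 = 3 remainder 0
3 ÷ 2 = 1 remainder 1
1 ÷ 2 = 0 remainder 1
Reading remainders bottom-up:
= 110000000000010


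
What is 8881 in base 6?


Divide by 6 repeatedly:
8881 ÷ 6 = 1480 remainder 1
1480 ÷ 6 = 246 remainder 4
246 ÷ 6 = 41 remainder 0
41 ÷ 6 = 6 remainder 5
6 ÷ 6 = 1 remainder 0
1 ÷ 6 = 0 remainder 1
Reading remainders bottom-up:
= 105041


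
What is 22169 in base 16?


Divide by 16 repeatedly:
22169 ÷ 16 = 1385 remainder 9 (9)
1385 ÷ 16 = 86 remainder 9 (9)
86 ÷ 16 = 5 remainder 6 (6)
5 ÷ 16 = 0 remainder 5 (5)
Reading remainders bottom-up:
= 0x5699


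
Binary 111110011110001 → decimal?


Positional values:
Bit 0: 1 × 2^0 = 1
Bit 4: 1 × 2^4 = 16
Bit 5: 1 × 2^5 = 32
Bit 6: 1 × 2^6 = 64
Bit 7: 1 × 2^7 = 128
Bit 10: 1 × 2^10 = 1024
Bit 11: 1 × 2^11 = 2048
Bit 12: 1 × 2^12 = 4096
Bit 13: 1 × 2^13 = 8192
Bit 14: 1 × 2^14 = 16384
Sum = 1 + 16 + 32 + 64 + 128 + 1024 + 2048 + 4096 + 8192 + 16384
= 31985


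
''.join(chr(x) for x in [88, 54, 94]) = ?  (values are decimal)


Codes (decimal): 88 54 94
Per-code ASCII lookup:
  88  (range 65-90: uppercase, 88 - 65 = 23) → 'X'
  54  (range 48-57: digits, 54 - 48 = 6) → '6'
  94  (special character) → '^'
= 'X6^'


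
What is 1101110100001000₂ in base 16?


Group into 4-bit nibbles: 1101110100001000
  1101 = D
  1101 = D
  0000 = 0
  1000 = 8
= 0xDD08


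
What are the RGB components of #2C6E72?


Hex: #2C6E72
R = 2C₁₆ = 44
G = 6E₁₆ = 110
B = 72₁₆ = 114
= RGB(44, 110, 114)


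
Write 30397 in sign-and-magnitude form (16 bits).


Sign bit: 0 (positive)
Magnitude: 30397 = 111011010111101
= 0111011010111101


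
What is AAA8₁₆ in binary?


Each hex digit → 4 binary bits:
  A = 1010
  A = 1010
  A = 1010
  8 = 1000
Concatenate: 1010 1010 1010 1000
= 1010101010101000


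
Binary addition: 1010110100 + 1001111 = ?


Align and add column by column (LSB to MSB, carry propagating):
  01010110100
+ 00001001111
  -----------
  col 0: 0 + 1 + 0 (carry in) = 1 → bit 1, carry out 0
  col 1: 0 + 1 + 0 (carry in) = 1 → bit 1, carry out 0
  col 2: 1 + 1 + 0 (carry in) = 2 → bit 0, carry out 1
  col 3: 0 + 1 + 1 (carry in) = 2 → bit 0, carry out 1
  col 4: 1 + 0 + 1 (carry in) = 2 → bit 0, carry out 1
  col 5: 1 + 0 + 1 (carry in) = 2 → bit 0, carry out 1
  col 6: 0 + 1 + 1 (carry in) = 2 → bit 0, carry out 1
  col 7: 1 + 0 + 1 (carry in) = 2 → bit 0, carry out 1
  col 8: 0 + 0 + 1 (carry in) = 1 → bit 1, carry out 0
  col 9: 1 + 0 + 0 (carry in) = 1 → bit 1, carry out 0
  col 10: 0 + 0 + 0 (carry in) = 0 → bit 0, carry out 0
Reading bits MSB→LSB: 01100000011
Strip leading zeros: 1100000011
= 1100000011


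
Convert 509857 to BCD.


Each digit → 4-bit binary:
  5 → 0101
  0 → 0000
  9 → 1001
  8 → 1000
  5 → 0101
  7 → 0111
= 0101 0000 1001 1000 0101 0111


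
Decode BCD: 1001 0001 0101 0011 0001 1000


Each 4-bit group → digit:
  1001 → 9
  0001 → 1
  0101 → 5
  0011 → 3
  0001 → 1
  1000 → 8
= 915318


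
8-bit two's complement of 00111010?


Original: 00111010
Step 1 - Invert all bits: 11000101
Step 2 - Add 1: 11000101 + 1
= 11000110 (represents -58)


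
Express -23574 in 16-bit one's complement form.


Original: 0101110000010110
Invert all bits:
  bit 0: 0 → 1
  bit 1: 1 → 0
  bit 2: 0 → 1
  bit 3: 1 → 0
  bit 4: 1 → 0
  bit 5: 1 → 0
  bit 6: 0 → 1
  bit 7: 0 → 1
  bit 8: 0 → 1
  bit 9: 0 → 1
  bit 10: 0 → 1
  bit 11: 1 → 0
  bit 12: 0 → 1
  bit 13: 1 → 0
  bit 14: 1 → 0
  bit 15: 0 → 1
= 1010001111101001


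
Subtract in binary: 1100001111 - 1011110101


Align and subtract column by column (LSB to MSB, borrowing when needed):
  1100001111
- 1011110101
  ----------
  col 0: (1 - 0 borrow-in) - 1 → 1 - 1 = 0, borrow out 0
  col 1: (1 - 0 borrow-in) - 0 → 1 - 0 = 1, borrow out 0
  col 2: (1 - 0 borrow-in) - 1 → 1 - 1 = 0, borrow out 0
  col 3: (1 - 0 borrow-in) - 0 → 1 - 0 = 1, borrow out 0
  col 4: (0 - 0 borrow-in) - 1 → borrow from next column: (0+2) - 1 = 1, borrow out 1
  col 5: (0 - 1 borrow-in) - 1 → borrow from next column: (-1+2) - 1 = 0, borrow out 1
  col 6: (0 - 1 borrow-in) - 1 → borrow from next column: (-1+2) - 1 = 0, borrow out 1
  col 7: (0 - 1 borrow-in) - 1 → borrow from next column: (-1+2) - 1 = 0, borrow out 1
  col 8: (1 - 1 borrow-in) - 0 → 0 - 0 = 0, borrow out 0
  col 9: (1 - 0 borrow-in) - 1 → 1 - 1 = 0, borrow out 0
Reading bits MSB→LSB: 0000011010
Strip leading zeros: 11010
= 11010


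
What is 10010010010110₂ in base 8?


Group into 3-bit groups: 010010010010110
  010 = 2
  010 = 2
  010 = 2
  010 = 2
  110 = 6
= 0o22226


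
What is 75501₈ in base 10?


Positional values:
Position 0: 1 × 8^0 = 1
Position 1: 0 × 8^1 = 0
Position 2: 5 × 8^2 = 320
Position 3: 5 × 8^3 = 2560
Position 4: 7 × 8^4 = 28672
Sum = 1 + 0 + 320 + 2560 + 28672
= 31553


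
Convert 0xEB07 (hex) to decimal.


Positional values:
Position 0: 7 × 16^0 = 7 × 1 = 7
Position 1: 0 × 16^1 = 0 × 16 = 0
Position 2: B × 16^2 = 11 × 256 = 2816
Position 3: E × 16^3 = 14 × 4096 = 57344
Sum = 7 + 0 + 2816 + 57344
= 60167


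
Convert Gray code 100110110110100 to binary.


Gray code: 100110110110100
MSB stays the same: 1
Each subsequent bit = prev_binary XOR current_gray:
  B[1] = 1 XOR 0 = 1
  B[2] = 1 XOR 0 = 1
  B[3] = 1 XOR 1 = 0
  B[4] = 0 XOR 1 = 1
  B[5] = 1 XOR 0 = 1
  B[6] = 1 XOR 1 = 0
  B[7] = 0 XOR 1 = 1
  B[8] = 1 XOR 0 = 1
  B[9] = 1 XOR 1 = 0
  B[10] = 0 XOR 1 = 1
  B[11] = 1 XOR 0 = 1
  B[12] = 1 XOR 1 = 0
  B[13] = 0 XOR 0 = 0
  B[14] = 0 XOR 0 = 0
= 111011011011000 (30424 decimal)


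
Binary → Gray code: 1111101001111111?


Binary: 1111101001111111
Gray code: G = B XOR (B >> 1)
B >> 1 = 0111110100111111
1111101001111111 XOR 0111110100111111:
  1 XOR 0 = 1
  1 XOR 1 = 0
  1 XOR 1 = 0
  1 XOR 1 = 0
  1 XOR 1 = 0
  0 XOR 1 = 1
  1 XOR 0 = 1
  0 XOR 1 = 1
  0 XOR 0 = 0
  1 XOR 0 = 1
  1 XOR 1 = 0
  1 XOR 1 = 0
  1 XOR 1 = 0
  1 XOR 1 = 0
  1 XOR 1 = 0
  1 XOR 1 = 0
= 1000011101000000


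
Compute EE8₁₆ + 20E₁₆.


Align and add column by column (LSB to MSB, each column mod 16 with carry):
  0EE8
+ 020E
  ----
  col 0: 8(8) + E(14) + 0 (carry in) = 22 → 6(6), carry out 1
  col 1: E(14) + 0(0) + 1 (carry in) = 15 → F(15), carry out 0
  col 2: E(14) + 2(2) + 0 (carry in) = 16 → 0(0), carry out 1
  col 3: 0(0) + 0(0) + 1 (carry in) = 1 → 1(1), carry out 0
Reading digits MSB→LSB: 10F6
Strip leading zeros: 10F6
= 0x10F6


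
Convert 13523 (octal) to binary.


Each octal digit → 3 binary bits:
  1 = 001
  3 = 011
  5 = 101
  2 = 010
  3 = 011
Concatenate: 001 011 101 010 011
= 001011101010011


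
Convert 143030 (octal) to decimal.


Positional values:
Position 0: 0 × 8^0 = 0
Position 1: 3 × 8^1 = 24
Position 2: 0 × 8^2 = 0
Position 3: 3 × 8^3 = 1536
Position 4: 4 × 8^4 = 16384
Position 5: 1 × 8^5 = 32768
Sum = 0 + 24 + 0 + 1536 + 16384 + 32768
= 50712


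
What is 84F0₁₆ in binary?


Each hex digit → 4 binary bits:
  8 = 1000
  4 = 0100
  F = 1111
  0 = 0000
Concatenate: 1000 0100 1111 0000
= 1000010011110000


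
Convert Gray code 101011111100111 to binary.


Gray code: 101011111100111
MSB stays the same: 1
Each subsequent bit = prev_binary XOR current_gray:
  B[1] = 1 XOR 0 = 1
  B[2] = 1 XOR 1 = 0
  B[3] = 0 XOR 0 = 0
  B[4] = 0 XOR 1 = 1
  B[5] = 1 XOR 1 = 0
  B[6] = 0 XOR 1 = 1
  B[7] = 1 XOR 1 = 0
  B[8] = 0 XOR 1 = 1
  B[9] = 1 XOR 1 = 0
  B[10] = 0 XOR 0 = 0
  B[11] = 0 XOR 0 = 0
  B[12] = 0 XOR 1 = 1
  B[13] = 1 XOR 1 = 0
  B[14] = 0 XOR 1 = 1
= 110010101000101 (25925 decimal)


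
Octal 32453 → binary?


Each octal digit → 3 binary bits:
  3 = 011
  2 = 010
  4 = 100
  5 = 101
  3 = 011
Concatenate: 011 010 100 101 011
= 011010100101011


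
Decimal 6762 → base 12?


Divide by 12 repeatedly:
6762 ÷ 12 = 563 remainder 6
563 ÷ 12 = 46 remainder 11
46 ÷ 12 = 3 remainder 10
3 ÷ 12 = 0 remainder 3
Reading remainders bottom-up:
= 3AB6


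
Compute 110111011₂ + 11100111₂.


Align and add column by column (LSB to MSB, carry propagating):
  0110111011
+ 0011100111
  ----------
  col 0: 1 + 1 + 0 (carry in) = 2 → bit 0, carry out 1
  col 1: 1 + 1 + 1 (carry in) = 3 → bit 1, carry out 1
  col 2: 0 + 1 + 1 (carry in) = 2 → bit 0, carry out 1
  col 3: 1 + 0 + 1 (carry in) = 2 → bit 0, carry out 1
  col 4: 1 + 0 + 1 (carry in) = 2 → bit 0, carry out 1
  col 5: 1 + 1 + 1 (carry in) = 3 → bit 1, carry out 1
  col 6: 0 + 1 + 1 (carry in) = 2 → bit 0, carry out 1
  col 7: 1 + 1 + 1 (carry in) = 3 → bit 1, carry out 1
  col 8: 1 + 0 + 1 (carry in) = 2 → bit 0, carry out 1
  col 9: 0 + 0 + 1 (carry in) = 1 → bit 1, carry out 0
Reading bits MSB→LSB: 1010100010
Strip leading zeros: 1010100010
= 1010100010


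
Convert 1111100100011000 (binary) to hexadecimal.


Group into 4-bit nibbles: 1111100100011000
  1111 = F
  1001 = 9
  0001 = 1
  1000 = 8
= 0xF918


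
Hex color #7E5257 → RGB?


Hex: #7E5257
R = 7E₁₆ = 126
G = 52₁₆ = 82
B = 57₁₆ = 87
= RGB(126, 82, 87)


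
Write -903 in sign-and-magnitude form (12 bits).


Sign bit: 1 (negative)
Magnitude: 903 = 01110000111
= 101110000111


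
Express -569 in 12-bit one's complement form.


Original: 001000111001
Invert all bits:
  bit 0: 0 → 1
  bit 1: 0 → 1
  bit 2: 1 → 0
  bit 3: 0 → 1
  bit 4: 0 → 1
  bit 5: 0 → 1
  bit 6: 1 → 0
  bit 7: 1 → 0
  bit 8: 1 → 0
  bit 9: 0 → 1
  bit 10: 0 → 1
  bit 11: 1 → 0
= 110111000110


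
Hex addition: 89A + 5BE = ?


Align and add column by column (LSB to MSB, each column mod 16 with carry):
  089A
+ 05BE
  ----
  col 0: A(10) + E(14) + 0 (carry in) = 24 → 8(8), carry out 1
  col 1: 9(9) + B(11) + 1 (carry in) = 21 → 5(5), carry out 1
  col 2: 8(8) + 5(5) + 1 (carry in) = 14 → E(14), carry out 0
  col 3: 0(0) + 0(0) + 0 (carry in) = 0 → 0(0), carry out 0
Reading digits MSB→LSB: 0E58
Strip leading zeros: E58
= 0xE58


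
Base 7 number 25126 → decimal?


Positional values (base 7):
  6 × 7^0 = 6 × 1 = 6
  2 × 7^1 = 2 × 7 = 14
  1 × 7^2 = 1 × 49 = 49
  5 × 7^3 = 5 × 343 = 1715
  2 × 7^4 = 2 × 2401 = 4802
Sum = 6 + 14 + 49 + 1715 + 4802
= 6586


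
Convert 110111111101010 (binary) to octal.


Group into 3-bit groups: 110111111101010
  110 = 6
  111 = 7
  111 = 7
  101 = 5
  010 = 2
= 0o67752


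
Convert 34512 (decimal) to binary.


Divide by 2 repeatedly:
34512 ÷ 2 = 17256 remainder 0
17256 ÷ 2 = 8628 remainder 0
8628 ÷ 2 = 4314 remainder 0
4314 ÷ 2 = 2157 remainder 0
2157 ÷ 2 = 1078 remainder 1
1078 ÷ 2 = 539 remainder 0
539 ÷ 2 = 269 remainder 1
269 ÷ 2 = 134 remainder 1
134 ÷ 2 = 67 remainder 0
67 ÷ 2 = 33 remainder 1
33 ÷ 2 = 16 remainder 1
16 ÷ 2 = 8 remainder 0
8 ÷ 2 = 4 remainder 0
4 ÷ 2 = 2 remainder 0
2 ÷ 2 = 1 remainder 0
1 ÷ 2 = 0 remainder 1
Reading remainders bottom-up:
= 1000011011010000


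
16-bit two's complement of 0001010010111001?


Original: 0001010010111001
Step 1 - Invert all bits: 1110101101000110
Step 2 - Add 1: 1110101101000110 + 1
= 1110101101000111 (represents -5305)


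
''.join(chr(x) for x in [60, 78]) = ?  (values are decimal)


Codes (decimal): 60 78
Per-code ASCII lookup:
  60  (special character) → '<'
  78  (range 65-90: uppercase, 78 - 65 = 13) → 'N'
= '<N'


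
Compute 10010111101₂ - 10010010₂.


Align and subtract column by column (LSB to MSB, borrowing when needed):
  10010111101
- 00010010010
  -----------
  col 0: (1 - 0 borrow-in) - 0 → 1 - 0 = 1, borrow out 0
  col 1: (0 - 0 borrow-in) - 1 → borrow from next column: (0+2) - 1 = 1, borrow out 1
  col 2: (1 - 1 borrow-in) - 0 → 0 - 0 = 0, borrow out 0
  col 3: (1 - 0 borrow-in) - 0 → 1 - 0 = 1, borrow out 0
  col 4: (1 - 0 borrow-in) - 1 → 1 - 1 = 0, borrow out 0
  col 5: (1 - 0 borrow-in) - 0 → 1 - 0 = 1, borrow out 0
  col 6: (0 - 0 borrow-in) - 0 → 0 - 0 = 0, borrow out 0
  col 7: (1 - 0 borrow-in) - 1 → 1 - 1 = 0, borrow out 0
  col 8: (0 - 0 borrow-in) - 0 → 0 - 0 = 0, borrow out 0
  col 9: (0 - 0 borrow-in) - 0 → 0 - 0 = 0, borrow out 0
  col 10: (1 - 0 borrow-in) - 0 → 1 - 0 = 1, borrow out 0
Reading bits MSB→LSB: 10000101011
Strip leading zeros: 10000101011
= 10000101011


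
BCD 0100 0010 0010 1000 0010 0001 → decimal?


Each 4-bit group → digit:
  0100 → 4
  0010 → 2
  0010 → 2
  1000 → 8
  0010 → 2
  0001 → 1
= 422821


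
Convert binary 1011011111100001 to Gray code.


Binary: 1011011111100001
Gray code: G = B XOR (B >> 1)
B >> 1 = 0101101111110000
1011011111100001 XOR 0101101111110000:
  1 XOR 0 = 1
  0 XOR 1 = 1
  1 XOR 0 = 1
  1 XOR 1 = 0
  0 XOR 1 = 1
  1 XOR 0 = 1
  1 XOR 1 = 0
  1 XOR 1 = 0
  1 XOR 1 = 0
  1 XOR 1 = 0
  1 XOR 1 = 0
  0 XOR 1 = 1
  0 XOR 0 = 0
  0 XOR 0 = 0
  0 XOR 0 = 0
  1 XOR 0 = 1
= 1110110000010001


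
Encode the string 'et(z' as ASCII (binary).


String: 'et(z'  (4 characters)
Per-character ASCII lookup:
  'e': lowercase starts at 97: 'e' = 97 + 4 = 101 → 1100101
  't': lowercase starts at 97: 't' = 97 + 19 = 116 → 1110100
  '(': special character: '(' = 40 → 101000
  'z': lowercase starts at 97: 'z' = 97 + 25 = 122 → 1111010
= 1100101 1110100 101000 1111010


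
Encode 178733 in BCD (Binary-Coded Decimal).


Each digit → 4-bit binary:
  1 → 0001
  7 → 0111
  8 → 1000
  7 → 0111
  3 → 0011
  3 → 0011
= 0001 0111 1000 0111 0011 0011


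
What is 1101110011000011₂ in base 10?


Positional values:
Bit 0: 1 × 2^0 = 1
Bit 1: 1 × 2^1 = 2
Bit 6: 1 × 2^6 = 64
Bit 7: 1 × 2^7 = 128
Bit 10: 1 × 2^10 = 1024
Bit 11: 1 × 2^11 = 2048
Bit 12: 1 × 2^12 = 4096
Bit 14: 1 × 2^14 = 16384
Bit 15: 1 × 2^15 = 32768
Sum = 1 + 2 + 64 + 128 + 1024 + 2048 + 4096 + 16384 + 32768
= 56515


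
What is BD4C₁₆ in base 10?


Positional values:
Position 0: C × 16^0 = 12 × 1 = 12
Position 1: 4 × 16^1 = 4 × 16 = 64
Position 2: D × 16^2 = 13 × 256 = 3328
Position 3: B × 16^3 = 11 × 4096 = 45056
Sum = 12 + 64 + 3328 + 45056
= 48460


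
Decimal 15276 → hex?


Divide by 16 repeatedly:
15276 ÷ 16 = 954 remainder 12 (C)
954 ÷ 16 = 59 remainder 10 (A)
59 ÷ 16 = 3 remainder 11 (B)
3 ÷ 16 = 0 remainder 3 (3)
Reading remainders bottom-up:
= 0x3BAC


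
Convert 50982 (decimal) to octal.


Divide by 8 repeatedly:
50982 ÷ 8 = 6372 remainder 6
6372 ÷ 8 = 796 remainder 4
796 ÷ 8 = 99 remainder 4
99 ÷ 8 = 12 remainder 3
12 ÷ 8 = 1 remainder 4
1 ÷ 8 = 0 remainder 1
Reading remainders bottom-up:
= 0o143446


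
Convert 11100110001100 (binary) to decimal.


Positional values:
Bit 2: 1 × 2^2 = 4
Bit 3: 1 × 2^3 = 8
Bit 7: 1 × 2^7 = 128
Bit 8: 1 × 2^8 = 256
Bit 11: 1 × 2^11 = 2048
Bit 12: 1 × 2^12 = 4096
Bit 13: 1 × 2^13 = 8192
Sum = 4 + 8 + 128 + 256 + 2048 + 4096 + 8192
= 14732


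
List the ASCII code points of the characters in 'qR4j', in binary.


String: 'qR4j'  (4 characters)
Per-character ASCII lookup:
  'q': lowercase starts at 97: 'q' = 97 + 16 = 113 → 1110001
  'R': uppercase starts at 65: 'R' = 65 + 17 = 82 → 1010010
  '4': digits start at 48: '4' = 48 + 4 = 52 → 110100
  'j': lowercase starts at 97: 'j' = 97 + 9 = 106 → 1101010
= 1110001 1010010 110100 1101010


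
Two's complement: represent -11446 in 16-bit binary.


Original: 0010110010110110
Step 1 - Invert all bits: 1101001101001001
Step 2 - Add 1: 1101001101001001 + 1
= 1101001101001010 (represents -11446)


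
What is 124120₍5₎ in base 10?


Positional values (base 5):
  0 × 5^0 = 0 × 1 = 0
  2 × 5^1 = 2 × 5 = 10
  1 × 5^2 = 1 × 25 = 25
  4 × 5^3 = 4 × 125 = 500
  2 × 5^4 = 2 × 625 = 1250
  1 × 5^5 = 1 × 3125 = 3125
Sum = 0 + 10 + 25 + 500 + 1250 + 3125
= 4910


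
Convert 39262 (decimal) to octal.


Divide by 8 repeatedly:
39262 ÷ 8 = 4907 remainder 6
4907 ÷ 8 = 613 remainder 3
613 ÷ 8 = 76 remainder 5
76 ÷ 8 = 9 remainder 4
9 ÷ 8 = 1 remainder 1
1 ÷ 8 = 0 remainder 1
Reading remainders bottom-up:
= 0o114536


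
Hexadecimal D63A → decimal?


Positional values:
Position 0: A × 16^0 = 10 × 1 = 10
Position 1: 3 × 16^1 = 3 × 16 = 48
Position 2: 6 × 16^2 = 6 × 256 = 1536
Position 3: D × 16^3 = 13 × 4096 = 53248
Sum = 10 + 48 + 1536 + 53248
= 54842


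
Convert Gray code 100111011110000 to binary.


Gray code: 100111011110000
MSB stays the same: 1
Each subsequent bit = prev_binary XOR current_gray:
  B[1] = 1 XOR 0 = 1
  B[2] = 1 XOR 0 = 1
  B[3] = 1 XOR 1 = 0
  B[4] = 0 XOR 1 = 1
  B[5] = 1 XOR 1 = 0
  B[6] = 0 XOR 0 = 0
  B[7] = 0 XOR 1 = 1
  B[8] = 1 XOR 1 = 0
  B[9] = 0 XOR 1 = 1
  B[10] = 1 XOR 1 = 0
  B[11] = 0 XOR 0 = 0
  B[12] = 0 XOR 0 = 0
  B[13] = 0 XOR 0 = 0
  B[14] = 0 XOR 0 = 0
= 111010010100000 (29856 decimal)


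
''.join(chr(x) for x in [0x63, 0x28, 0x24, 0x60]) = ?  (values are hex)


Codes (hex): 0x63 0x28 0x24 0x60
Per-code ASCII lookup:
  0x63 = 99  (range 97-122: lowercase, 99 - 97 = 2) → 'c'
  0x28 = 40  (special character) → '('
  0x24 = 36  (special character) → '$'
  0x60 = 96  (special character) → '`'
= 'c($`'


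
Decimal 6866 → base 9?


Divide by 9 repeatedly:
6866 ÷ 9 = 762 remainder 8
762 ÷ 9 = 84 remainder 6
84 ÷ 9 = 9 remainder 3
9 ÷ 9 = 1 remainder 0
1 ÷ 9 = 0 remainder 1
Reading remainders bottom-up:
= 10368


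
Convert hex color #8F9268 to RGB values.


Hex: #8F9268
R = 8F₁₆ = 143
G = 92₁₆ = 146
B = 68₁₆ = 104
= RGB(143, 146, 104)


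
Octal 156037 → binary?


Each octal digit → 3 binary bits:
  1 = 001
  5 = 101
  6 = 110
  0 = 000
  3 = 011
  7 = 111
Concatenate: 001 101 110 000 011 111
= 001101110000011111


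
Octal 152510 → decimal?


Positional values:
Position 0: 0 × 8^0 = 0
Position 1: 1 × 8^1 = 8
Position 2: 5 × 8^2 = 320
Position 3: 2 × 8^3 = 1024
Position 4: 5 × 8^4 = 20480
Position 5: 1 × 8^5 = 32768
Sum = 0 + 8 + 320 + 1024 + 20480 + 32768
= 54600


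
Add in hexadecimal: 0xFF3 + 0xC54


Align and add column by column (LSB to MSB, each column mod 16 with carry):
  0FF3
+ 0C54
  ----
  col 0: 3(3) + 4(4) + 0 (carry in) = 7 → 7(7), carry out 0
  col 1: F(15) + 5(5) + 0 (carry in) = 20 → 4(4), carry out 1
  col 2: F(15) + C(12) + 1 (carry in) = 28 → C(12), carry out 1
  col 3: 0(0) + 0(0) + 1 (carry in) = 1 → 1(1), carry out 0
Reading digits MSB→LSB: 1C47
Strip leading zeros: 1C47
= 0x1C47


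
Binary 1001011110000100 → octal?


Group into 3-bit groups: 001001011110000100
  001 = 1
  001 = 1
  011 = 3
  110 = 6
  000 = 0
  100 = 4
= 0o113604


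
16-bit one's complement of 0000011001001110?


Original: 0000011001001110
Invert all bits:
  bit 0: 0 → 1
  bit 1: 0 → 1
  bit 2: 0 → 1
  bit 3: 0 → 1
  bit 4: 0 → 1
  bit 5: 1 → 0
  bit 6: 1 → 0
  bit 7: 0 → 1
  bit 8: 0 → 1
  bit 9: 1 → 0
  bit 10: 0 → 1
  bit 11: 0 → 1
  bit 12: 1 → 0
  bit 13: 1 → 0
  bit 14: 1 → 0
  bit 15: 0 → 1
= 1111100110110001


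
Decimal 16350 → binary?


Divide by 2 repeatedly:
16350 ÷ 2 = 8175 remainder 0
8175 ÷ 2 = 4087 remainder 1
4087 ÷ 2 = 2043 remainder 1
2043 ÷ 2 = 1021 remainder 1
1021 ÷ 2 = 510 remainder 1
510 ÷ 2 = 255 remainder 0
255 ÷ 2 = 127 remainder 1
127 ÷ 2 = 63 remainder 1
63 ÷ 2 = 31 remainder 1
31 ÷ 2 = 15 remainder 1
15 ÷ 2 = 7 remainder 1
7 ÷ 2 = 3 remainder 1
3 ÷ 2 = 1 remainder 1
1 ÷ 2 = 0 remainder 1
Reading remainders bottom-up:
= 11111111011110


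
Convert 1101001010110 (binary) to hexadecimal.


Group into 4-bit nibbles: 0001101001010110
  0001 = 1
  1010 = A
  0101 = 5
  0110 = 6
= 0x1A56


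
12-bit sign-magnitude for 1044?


Sign bit: 0 (positive)
Magnitude: 1044 = 10000010100
= 010000010100


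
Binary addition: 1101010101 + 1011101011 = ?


Align and add column by column (LSB to MSB, carry propagating):
  01101010101
+ 01011101011
  -----------
  col 0: 1 + 1 + 0 (carry in) = 2 → bit 0, carry out 1
  col 1: 0 + 1 + 1 (carry in) = 2 → bit 0, carry out 1
  col 2: 1 + 0 + 1 (carry in) = 2 → bit 0, carry out 1
  col 3: 0 + 1 + 1 (carry in) = 2 → bit 0, carry out 1
  col 4: 1 + 0 + 1 (carry in) = 2 → bit 0, carry out 1
  col 5: 0 + 1 + 1 (carry in) = 2 → bit 0, carry out 1
  col 6: 1 + 1 + 1 (carry in) = 3 → bit 1, carry out 1
  col 7: 0 + 1 + 1 (carry in) = 2 → bit 0, carry out 1
  col 8: 1 + 0 + 1 (carry in) = 2 → bit 0, carry out 1
  col 9: 1 + 1 + 1 (carry in) = 3 → bit 1, carry out 1
  col 10: 0 + 0 + 1 (carry in) = 1 → bit 1, carry out 0
Reading bits MSB→LSB: 11001000000
Strip leading zeros: 11001000000
= 11001000000


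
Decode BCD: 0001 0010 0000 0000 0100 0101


Each 4-bit group → digit:
  0001 → 1
  0010 → 2
  0000 → 0
  0000 → 0
  0100 → 4
  0101 → 5
= 120045


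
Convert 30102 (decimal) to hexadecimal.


Divide by 16 repeatedly:
30102 ÷ 16 = 1881 remainder 6 (6)
1881 ÷ 16 = 117 remainder 9 (9)
117 ÷ 16 = 7 remainder 5 (5)
7 ÷ 16 = 0 remainder 7 (7)
Reading remainders bottom-up:
= 0x7596


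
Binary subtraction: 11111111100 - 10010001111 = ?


Align and subtract column by column (LSB to MSB, borrowing when needed):
  11111111100
- 10010001111
  -----------
  col 0: (0 - 0 borrow-in) - 1 → borrow from next column: (0+2) - 1 = 1, borrow out 1
  col 1: (0 - 1 borrow-in) - 1 → borrow from next column: (-1+2) - 1 = 0, borrow out 1
  col 2: (1 - 1 borrow-in) - 1 → borrow from next column: (0+2) - 1 = 1, borrow out 1
  col 3: (1 - 1 borrow-in) - 1 → borrow from next column: (0+2) - 1 = 1, borrow out 1
  col 4: (1 - 1 borrow-in) - 0 → 0 - 0 = 0, borrow out 0
  col 5: (1 - 0 borrow-in) - 0 → 1 - 0 = 1, borrow out 0
  col 6: (1 - 0 borrow-in) - 0 → 1 - 0 = 1, borrow out 0
  col 7: (1 - 0 borrow-in) - 1 → 1 - 1 = 0, borrow out 0
  col 8: (1 - 0 borrow-in) - 0 → 1 - 0 = 1, borrow out 0
  col 9: (1 - 0 borrow-in) - 0 → 1 - 0 = 1, borrow out 0
  col 10: (1 - 0 borrow-in) - 1 → 1 - 1 = 0, borrow out 0
Reading bits MSB→LSB: 01101101101
Strip leading zeros: 1101101101
= 1101101101


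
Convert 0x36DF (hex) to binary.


Each hex digit → 4 binary bits:
  3 = 0011
  6 = 0110
  D = 1101
  F = 1111
Concatenate: 0011 0110 1101 1111
= 0011011011011111


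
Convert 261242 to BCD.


Each digit → 4-bit binary:
  2 → 0010
  6 → 0110
  1 → 0001
  2 → 0010
  4 → 0100
  2 → 0010
= 0010 0110 0001 0010 0100 0010


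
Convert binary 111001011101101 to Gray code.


Binary: 111001011101101
Gray code: G = B XOR (B >> 1)
B >> 1 = 011100101110110
111001011101101 XOR 011100101110110:
  1 XOR 0 = 1
  1 XOR 1 = 0
  1 XOR 1 = 0
  0 XOR 1 = 1
  0 XOR 0 = 0
  1 XOR 0 = 1
  0 XOR 1 = 1
  1 XOR 0 = 1
  1 XOR 1 = 0
  1 XOR 1 = 0
  0 XOR 1 = 1
  1 XOR 0 = 1
  1 XOR 1 = 0
  0 XOR 1 = 1
  1 XOR 0 = 1
= 100101110011011


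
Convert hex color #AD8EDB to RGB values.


Hex: #AD8EDB
R = AD₁₆ = 173
G = 8E₁₆ = 142
B = DB₁₆ = 219
= RGB(173, 142, 219)


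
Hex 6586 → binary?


Each hex digit → 4 binary bits:
  6 = 0110
  5 = 0101
  8 = 1000
  6 = 0110
Concatenate: 0110 0101 1000 0110
= 0110010110000110


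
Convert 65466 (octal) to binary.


Each octal digit → 3 binary bits:
  6 = 110
  5 = 101
  4 = 100
  6 = 110
  6 = 110
Concatenate: 110 101 100 110 110
= 110101100110110


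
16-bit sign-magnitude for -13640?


Sign bit: 1 (negative)
Magnitude: 13640 = 011010101001000
= 1011010101001000


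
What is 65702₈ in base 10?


Positional values:
Position 0: 2 × 8^0 = 2
Position 1: 0 × 8^1 = 0
Position 2: 7 × 8^2 = 448
Position 3: 5 × 8^3 = 2560
Position 4: 6 × 8^4 = 24576
Sum = 2 + 0 + 448 + 2560 + 24576
= 27586


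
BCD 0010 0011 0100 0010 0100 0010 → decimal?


Each 4-bit group → digit:
  0010 → 2
  0011 → 3
  0100 → 4
  0010 → 2
  0100 → 4
  0010 → 2
= 234242


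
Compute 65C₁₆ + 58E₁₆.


Align and add column by column (LSB to MSB, each column mod 16 with carry):
  065C
+ 058E
  ----
  col 0: C(12) + E(14) + 0 (carry in) = 26 → A(10), carry out 1
  col 1: 5(5) + 8(8) + 1 (carry in) = 14 → E(14), carry out 0
  col 2: 6(6) + 5(5) + 0 (carry in) = 11 → B(11), carry out 0
  col 3: 0(0) + 0(0) + 0 (carry in) = 0 → 0(0), carry out 0
Reading digits MSB→LSB: 0BEA
Strip leading zeros: BEA
= 0xBEA


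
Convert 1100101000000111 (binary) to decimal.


Positional values:
Bit 0: 1 × 2^0 = 1
Bit 1: 1 × 2^1 = 2
Bit 2: 1 × 2^2 = 4
Bit 9: 1 × 2^9 = 512
Bit 11: 1 × 2^11 = 2048
Bit 14: 1 × 2^14 = 16384
Bit 15: 1 × 2^15 = 32768
Sum = 1 + 2 + 4 + 512 + 2048 + 16384 + 32768
= 51719


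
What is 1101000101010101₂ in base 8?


Group into 3-bit groups: 001101000101010101
  001 = 1
  101 = 5
  000 = 0
  101 = 5
  010 = 2
  101 = 5
= 0o150525


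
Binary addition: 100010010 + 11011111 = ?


Align and add column by column (LSB to MSB, carry propagating):
  0100010010
+ 0011011111
  ----------
  col 0: 0 + 1 + 0 (carry in) = 1 → bit 1, carry out 0
  col 1: 1 + 1 + 0 (carry in) = 2 → bit 0, carry out 1
  col 2: 0 + 1 + 1 (carry in) = 2 → bit 0, carry out 1
  col 3: 0 + 1 + 1 (carry in) = 2 → bit 0, carry out 1
  col 4: 1 + 1 + 1 (carry in) = 3 → bit 1, carry out 1
  col 5: 0 + 0 + 1 (carry in) = 1 → bit 1, carry out 0
  col 6: 0 + 1 + 0 (carry in) = 1 → bit 1, carry out 0
  col 7: 0 + 1 + 0 (carry in) = 1 → bit 1, carry out 0
  col 8: 1 + 0 + 0 (carry in) = 1 → bit 1, carry out 0
  col 9: 0 + 0 + 0 (carry in) = 0 → bit 0, carry out 0
Reading bits MSB→LSB: 0111110001
Strip leading zeros: 111110001
= 111110001


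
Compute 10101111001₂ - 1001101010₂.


Align and subtract column by column (LSB to MSB, borrowing when needed):
  10101111001
- 01001101010
  -----------
  col 0: (1 - 0 borrow-in) - 0 → 1 - 0 = 1, borrow out 0
  col 1: (0 - 0 borrow-in) - 1 → borrow from next column: (0+2) - 1 = 1, borrow out 1
  col 2: (0 - 1 borrow-in) - 0 → borrow from next column: (-1+2) - 0 = 1, borrow out 1
  col 3: (1 - 1 borrow-in) - 1 → borrow from next column: (0+2) - 1 = 1, borrow out 1
  col 4: (1 - 1 borrow-in) - 0 → 0 - 0 = 0, borrow out 0
  col 5: (1 - 0 borrow-in) - 1 → 1 - 1 = 0, borrow out 0
  col 6: (1 - 0 borrow-in) - 1 → 1 - 1 = 0, borrow out 0
  col 7: (0 - 0 borrow-in) - 0 → 0 - 0 = 0, borrow out 0
  col 8: (1 - 0 borrow-in) - 0 → 1 - 0 = 1, borrow out 0
  col 9: (0 - 0 borrow-in) - 1 → borrow from next column: (0+2) - 1 = 1, borrow out 1
  col 10: (1 - 1 borrow-in) - 0 → 0 - 0 = 0, borrow out 0
Reading bits MSB→LSB: 01100001111
Strip leading zeros: 1100001111
= 1100001111


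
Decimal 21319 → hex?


Divide by 16 repeatedly:
21319 ÷ 16 = 1332 remainder 7 (7)
1332 ÷ 16 = 83 remainder 4 (4)
83 ÷ 16 = 5 remainder 3 (3)
5 ÷ 16 = 0 remainder 5 (5)
Reading remainders bottom-up:
= 0x5347


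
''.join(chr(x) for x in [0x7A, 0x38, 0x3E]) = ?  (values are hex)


Codes (hex): 0x7A 0x38 0x3E
Per-code ASCII lookup:
  0x7A = 122  (range 97-122: lowercase, 122 - 97 = 25) → 'z'
  0x38 = 56  (range 48-57: digits, 56 - 48 = 8) → '8'
  0x3E = 62  (special character) → '>'
= 'z8>'


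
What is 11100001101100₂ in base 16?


Group into 4-bit nibbles: 0011100001101100
  0011 = 3
  1000 = 8
  0110 = 6
  1100 = C
= 0x386C


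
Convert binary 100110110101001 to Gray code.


Binary: 100110110101001
Gray code: G = B XOR (B >> 1)
B >> 1 = 010011011010100
100110110101001 XOR 010011011010100:
  1 XOR 0 = 1
  0 XOR 1 = 1
  0 XOR 0 = 0
  1 XOR 0 = 1
  1 XOR 1 = 0
  0 XOR 1 = 1
  1 XOR 0 = 1
  1 XOR 1 = 0
  0 XOR 1 = 1
  1 XOR 0 = 1
  0 XOR 1 = 1
  1 XOR 0 = 1
  0 XOR 1 = 1
  0 XOR 0 = 0
  1 XOR 0 = 1
= 110101101111101


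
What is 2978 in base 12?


Divide by 12 repeatedly:
2978 ÷ 12 = 248 remainder 2
248 ÷ 12 = 20 remainder 8
20 ÷ 12 = 1 remainder 8
1 ÷ 12 = 0 remainder 1
Reading remainders bottom-up:
= 1882


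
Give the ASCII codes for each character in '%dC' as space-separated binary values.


String: '%dC'  (3 characters)
Per-character ASCII lookup:
  '%': special character: '%' = 37 → 100101
  'd': lowercase starts at 97: 'd' = 97 + 3 = 100 → 1100100
  'C': uppercase starts at 65: 'C' = 65 + 2 = 67 → 1000011
= 100101 1100100 1000011


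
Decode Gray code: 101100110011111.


Gray code: 101100110011111
MSB stays the same: 1
Each subsequent bit = prev_binary XOR current_gray:
  B[1] = 1 XOR 0 = 1
  B[2] = 1 XOR 1 = 0
  B[3] = 0 XOR 1 = 1
  B[4] = 1 XOR 0 = 1
  B[5] = 1 XOR 0 = 1
  B[6] = 1 XOR 1 = 0
  B[7] = 0 XOR 1 = 1
  B[8] = 1 XOR 0 = 1
  B[9] = 1 XOR 0 = 1
  B[10] = 1 XOR 1 = 0
  B[11] = 0 XOR 1 = 1
  B[12] = 1 XOR 1 = 0
  B[13] = 0 XOR 1 = 1
  B[14] = 1 XOR 1 = 0
= 110111011101010 (28394 decimal)


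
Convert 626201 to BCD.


Each digit → 4-bit binary:
  6 → 0110
  2 → 0010
  6 → 0110
  2 → 0010
  0 → 0000
  1 → 0001
= 0110 0010 0110 0010 0000 0001


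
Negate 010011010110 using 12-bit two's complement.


Original: 010011010110
Step 1 - Invert all bits: 101100101001
Step 2 - Add 1: 101100101001 + 1
= 101100101010 (represents -1238)


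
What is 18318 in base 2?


Divide by 2 repeatedly:
18318 ÷ 2 = 9159 remainder 0
9159 ÷ 2 = 4579 remainder 1
4579 ÷ 2 = 2289 remainder 1
2289 ÷ 2 = 1144 remainder 1
1144 ÷ 2 = 572 remainder 0
572 ÷ 2 = 286 remainder 0
286 ÷ 2 = 143 remainder 0
143 ÷ 2 = 71 remainder 1
71 ÷ 2 = 35 remainder 1
35 ÷ 2 = 17 remainder 1
17 ÷ 2 = 8 remainder 1
8 ÷ 2 = 4 remainder 0
4 ÷ 2 = 2 remainder 0
2 ÷ 2 = 1 remainder 0
1 ÷ 2 = 0 remainder 1
Reading remainders bottom-up:
= 100011110001110


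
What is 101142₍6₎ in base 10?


Positional values (base 6):
  2 × 6^0 = 2 × 1 = 2
  4 × 6^1 = 4 × 6 = 24
  1 × 6^2 = 1 × 36 = 36
  1 × 6^3 = 1 × 216 = 216
  0 × 6^4 = 0 × 1296 = 0
  1 × 6^5 = 1 × 7776 = 7776
Sum = 2 + 24 + 36 + 216 + 0 + 7776
= 8054


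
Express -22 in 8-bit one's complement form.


Original: 00010110
Invert all bits:
  bit 0: 0 → 1
  bit 1: 0 → 1
  bit 2: 0 → 1
  bit 3: 1 → 0
  bit 4: 0 → 1
  bit 5: 1 → 0
  bit 6: 1 → 0
  bit 7: 0 → 1
= 11101001


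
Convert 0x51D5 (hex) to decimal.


Positional values:
Position 0: 5 × 16^0 = 5 × 1 = 5
Position 1: D × 16^1 = 13 × 16 = 208
Position 2: 1 × 16^2 = 1 × 256 = 256
Position 3: 5 × 16^3 = 5 × 4096 = 20480
Sum = 5 + 208 + 256 + 20480
= 20949


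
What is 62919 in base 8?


Divide by 8 repeatedly:
62919 ÷ 8 = 7864 remainder 7
7864 ÷ 8 = 983 remainder 0
983 ÷ 8 = 122 remainder 7
122 ÷ 8 = 15 remainder 2
15 ÷ 8 = 1 remainder 7
1 ÷ 8 = 0 remainder 1
Reading remainders bottom-up:
= 0o172707


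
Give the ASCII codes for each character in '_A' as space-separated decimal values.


String: '_A'  (2 characters)
Per-character ASCII lookup:
  '_': special character: '_' = 95
  'A': uppercase starts at 65: 'A' = 65 + 0 = 65
= 95 65


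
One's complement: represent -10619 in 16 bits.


Original: 0010100101111011
Invert all bits:
  bit 0: 0 → 1
  bit 1: 0 → 1
  bit 2: 1 → 0
  bit 3: 0 → 1
  bit 4: 1 → 0
  bit 5: 0 → 1
  bit 6: 0 → 1
  bit 7: 1 → 0
  bit 8: 0 → 1
  bit 9: 1 → 0
  bit 10: 1 → 0
  bit 11: 1 → 0
  bit 12: 1 → 0
  bit 13: 0 → 1
  bit 14: 1 → 0
  bit 15: 1 → 0
= 1101011010000100


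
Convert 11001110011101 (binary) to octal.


Group into 3-bit groups: 011001110011101
  011 = 3
  001 = 1
  110 = 6
  011 = 3
  101 = 5
= 0o31635


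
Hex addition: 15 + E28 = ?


Align and add column by column (LSB to MSB, each column mod 16 with carry):
  0015
+ 0E28
  ----
  col 0: 5(5) + 8(8) + 0 (carry in) = 13 → D(13), carry out 0
  col 1: 1(1) + 2(2) + 0 (carry in) = 3 → 3(3), carry out 0
  col 2: 0(0) + E(14) + 0 (carry in) = 14 → E(14), carry out 0
  col 3: 0(0) + 0(0) + 0 (carry in) = 0 → 0(0), carry out 0
Reading digits MSB→LSB: 0E3D
Strip leading zeros: E3D
= 0xE3D


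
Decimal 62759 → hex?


Divide by 16 repeatedly:
62759 ÷ 16 = 3922 remainder 7 (7)
3922 ÷ 16 = 245 remainder 2 (2)
245 ÷ 16 = 15 remainder 5 (5)
15 ÷ 16 = 0 remainder 15 (F)
Reading remainders bottom-up:
= 0xF527


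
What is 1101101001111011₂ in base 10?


Positional values:
Bit 0: 1 × 2^0 = 1
Bit 1: 1 × 2^1 = 2
Bit 3: 1 × 2^3 = 8
Bit 4: 1 × 2^4 = 16
Bit 5: 1 × 2^5 = 32
Bit 6: 1 × 2^6 = 64
Bit 9: 1 × 2^9 = 512
Bit 11: 1 × 2^11 = 2048
Bit 12: 1 × 2^12 = 4096
Bit 14: 1 × 2^14 = 16384
Bit 15: 1 × 2^15 = 32768
Sum = 1 + 2 + 8 + 16 + 32 + 64 + 512 + 2048 + 4096 + 16384 + 32768
= 55931


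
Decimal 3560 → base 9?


Divide by 9 repeatedly:
3560 ÷ 9 = 395 remainder 5
395 ÷ 9 = 43 remainder 8
43 ÷ 9 = 4 remainder 7
4 ÷ 9 = 0 remainder 4
Reading remainders bottom-up:
= 4785


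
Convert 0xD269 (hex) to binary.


Each hex digit → 4 binary bits:
  D = 1101
  2 = 0010
  6 = 0110
  9 = 1001
Concatenate: 1101 0010 0110 1001
= 1101001001101001


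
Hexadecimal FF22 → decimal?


Positional values:
Position 0: 2 × 16^0 = 2 × 1 = 2
Position 1: 2 × 16^1 = 2 × 16 = 32
Position 2: F × 16^2 = 15 × 256 = 3840
Position 3: F × 16^3 = 15 × 4096 = 61440
Sum = 2 + 32 + 3840 + 61440
= 65314


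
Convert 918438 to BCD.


Each digit → 4-bit binary:
  9 → 1001
  1 → 0001
  8 → 1000
  4 → 0100
  3 → 0011
  8 → 1000
= 1001 0001 1000 0100 0011 1000


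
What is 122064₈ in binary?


Each octal digit → 3 binary bits:
  1 = 001
  2 = 010
  2 = 010
  0 = 000
  6 = 110
  4 = 100
Concatenate: 001 010 010 000 110 100
= 001010010000110100


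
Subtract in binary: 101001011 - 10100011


Align and subtract column by column (LSB to MSB, borrowing when needed):
  101001011
- 010100011
  ---------
  col 0: (1 - 0 borrow-in) - 1 → 1 - 1 = 0, borrow out 0
  col 1: (1 - 0 borrow-in) - 1 → 1 - 1 = 0, borrow out 0
  col 2: (0 - 0 borrow-in) - 0 → 0 - 0 = 0, borrow out 0
  col 3: (1 - 0 borrow-in) - 0 → 1 - 0 = 1, borrow out 0
  col 4: (0 - 0 borrow-in) - 0 → 0 - 0 = 0, borrow out 0
  col 5: (0 - 0 borrow-in) - 1 → borrow from next column: (0+2) - 1 = 1, borrow out 1
  col 6: (1 - 1 borrow-in) - 0 → 0 - 0 = 0, borrow out 0
  col 7: (0 - 0 borrow-in) - 1 → borrow from next column: (0+2) - 1 = 1, borrow out 1
  col 8: (1 - 1 borrow-in) - 0 → 0 - 0 = 0, borrow out 0
Reading bits MSB→LSB: 010101000
Strip leading zeros: 10101000
= 10101000


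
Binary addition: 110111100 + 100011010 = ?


Align and add column by column (LSB to MSB, carry propagating):
  0110111100
+ 0100011010
  ----------
  col 0: 0 + 0 + 0 (carry in) = 0 → bit 0, carry out 0
  col 1: 0 + 1 + 0 (carry in) = 1 → bit 1, carry out 0
  col 2: 1 + 0 + 0 (carry in) = 1 → bit 1, carry out 0
  col 3: 1 + 1 + 0 (carry in) = 2 → bit 0, carry out 1
  col 4: 1 + 1 + 1 (carry in) = 3 → bit 1, carry out 1
  col 5: 1 + 0 + 1 (carry in) = 2 → bit 0, carry out 1
  col 6: 0 + 0 + 1 (carry in) = 1 → bit 1, carry out 0
  col 7: 1 + 0 + 0 (carry in) = 1 → bit 1, carry out 0
  col 8: 1 + 1 + 0 (carry in) = 2 → bit 0, carry out 1
  col 9: 0 + 0 + 1 (carry in) = 1 → bit 1, carry out 0
Reading bits MSB→LSB: 1011010110
Strip leading zeros: 1011010110
= 1011010110


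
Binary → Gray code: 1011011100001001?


Binary: 1011011100001001
Gray code: G = B XOR (B >> 1)
B >> 1 = 0101101110000100
1011011100001001 XOR 0101101110000100:
  1 XOR 0 = 1
  0 XOR 1 = 1
  1 XOR 0 = 1
  1 XOR 1 = 0
  0 XOR 1 = 1
  1 XOR 0 = 1
  1 XOR 1 = 0
  1 XOR 1 = 0
  0 XOR 1 = 1
  0 XOR 0 = 0
  0 XOR 0 = 0
  0 XOR 0 = 0
  1 XOR 0 = 1
  0 XOR 1 = 1
  0 XOR 0 = 0
  1 XOR 0 = 1
= 1110110010001101


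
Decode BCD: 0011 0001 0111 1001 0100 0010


Each 4-bit group → digit:
  0011 → 3
  0001 → 1
  0111 → 7
  1001 → 9
  0100 → 4
  0010 → 2
= 317942


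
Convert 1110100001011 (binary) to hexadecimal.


Group into 4-bit nibbles: 0001110100001011
  0001 = 1
  1101 = D
  0000 = 0
  1011 = B
= 0x1D0B


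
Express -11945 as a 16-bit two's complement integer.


Original: 0010111010101001
Step 1 - Invert all bits: 1101000101010110
Step 2 - Add 1: 1101000101010110 + 1
= 1101000101010111 (represents -11945)


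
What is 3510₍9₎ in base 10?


Positional values (base 9):
  0 × 9^0 = 0 × 1 = 0
  1 × 9^1 = 1 × 9 = 9
  5 × 9^2 = 5 × 81 = 405
  3 × 9^3 = 3 × 729 = 2187
Sum = 0 + 9 + 405 + 2187
= 2601


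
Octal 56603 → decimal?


Positional values:
Position 0: 3 × 8^0 = 3
Position 1: 0 × 8^1 = 0
Position 2: 6 × 8^2 = 384
Position 3: 6 × 8^3 = 3072
Position 4: 5 × 8^4 = 20480
Sum = 3 + 0 + 384 + 3072 + 20480
= 23939


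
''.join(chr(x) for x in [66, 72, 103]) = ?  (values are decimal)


Codes (decimal): 66 72 103
Per-code ASCII lookup:
  66  (range 65-90: uppercase, 66 - 65 = 1) → 'B'
  72  (range 65-90: uppercase, 72 - 65 = 7) → 'H'
  103  (range 97-122: lowercase, 103 - 97 = 6) → 'g'
= 'BHg'


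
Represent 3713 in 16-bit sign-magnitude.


Sign bit: 0 (positive)
Magnitude: 3713 = 000111010000001
= 0000111010000001


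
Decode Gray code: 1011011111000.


Gray code: 1011011111000
MSB stays the same: 1
Each subsequent bit = prev_binary XOR current_gray:
  B[1] = 1 XOR 0 = 1
  B[2] = 1 XOR 1 = 0
  B[3] = 0 XOR 1 = 1
  B[4] = 1 XOR 0 = 1
  B[5] = 1 XOR 1 = 0
  B[6] = 0 XOR 1 = 1
  B[7] = 1 XOR 1 = 0
  B[8] = 0 XOR 1 = 1
  B[9] = 1 XOR 1 = 0
  B[10] = 0 XOR 0 = 0
  B[11] = 0 XOR 0 = 0
  B[12] = 0 XOR 0 = 0
= 1101101010000 (6992 decimal)


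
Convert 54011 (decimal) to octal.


Divide by 8 repeatedly:
54011 ÷ 8 = 6751 remainder 3
6751 ÷ 8 = 843 remainder 7
843 ÷ 8 = 105 remainder 3
105 ÷ 8 = 13 remainder 1
13 ÷ 8 = 1 remainder 5
1 ÷ 8 = 0 remainder 1
Reading remainders bottom-up:
= 0o151373


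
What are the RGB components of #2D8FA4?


Hex: #2D8FA4
R = 2D₁₆ = 45
G = 8F₁₆ = 143
B = A4₁₆ = 164
= RGB(45, 143, 164)


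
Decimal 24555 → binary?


Divide by 2 repeatedly:
24555 ÷ 2 = 12277 remainder 1
12277 ÷ 2 = 6138 remainder 1
6138 ÷ 2 = 3069 remainder 0
3069 ÷ 2 = 1534 remainder 1
1534 ÷ 2 = 767 remainder 0
767 ÷ 2 = 383 remainder 1
383 ÷ 2 = 191 remainder 1
191 ÷ 2 = 95 remainder 1
95 ÷ 2 = 47 remainder 1
47 ÷ 2 = 23 remainder 1
23 ÷ 2 = 11 remainder 1
11 ÷ 2 = 5 remainder 1
5 ÷ 2 = 2 remainder 1
2 ÷ 2 = 1 remainder 0
1 ÷ 2 = 0 remainder 1
Reading remainders bottom-up:
= 101111111101011


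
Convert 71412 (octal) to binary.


Each octal digit → 3 binary bits:
  7 = 111
  1 = 001
  4 = 100
  1 = 001
  2 = 010
Concatenate: 111 001 100 001 010
= 111001100001010


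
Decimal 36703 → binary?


Divide by 2 repeatedly:
36703 ÷ 2 = 18351 remainder 1
18351 ÷ 2 = 9175 remainder 1
9175 ÷ 2 = 4587 remainder 1
4587 ÷ 2 = 2293 remainder 1
2293 ÷ 2 = 1146 remainder 1
1146 ÷ 2 = 573 remainder 0
573 ÷ 2 = 286 remainder 1
286 ÷ 2 = 143 remainder 0
143 ÷ 2 = 71 remainder 1
71 ÷ 2 = 35 remainder 1
35 ÷ 2 = 17 remainder 1
17 ÷ 2 = 8 remainder 1
8 ÷ 2 = 4 remainder 0
4 ÷ 2 = 2 remainder 0
2 ÷ 2 = 1 remainder 0
1 ÷ 2 = 0 remainder 1
Reading remainders bottom-up:
= 1000111101011111
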